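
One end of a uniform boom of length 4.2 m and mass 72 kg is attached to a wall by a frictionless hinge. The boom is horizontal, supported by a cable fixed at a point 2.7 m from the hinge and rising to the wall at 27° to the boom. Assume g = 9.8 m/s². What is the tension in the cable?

Take torques about the hinge: T sin 27° · 2.7 = 72×9.8×2.1 = 1481.8 N·m.
So T = 1481.8 / (0.4540 × 2.7) = 1208.8 N.

T ≈ 1210 N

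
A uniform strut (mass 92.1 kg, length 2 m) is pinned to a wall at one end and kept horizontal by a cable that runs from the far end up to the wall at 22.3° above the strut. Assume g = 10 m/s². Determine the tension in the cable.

Take torques about the hinge: T sin 22.3° · 2 = 92.1×10×1 = 921 N·m.
So T = 921 / (0.3795 × 2) = 1213.6 N.

T ≈ 1210 N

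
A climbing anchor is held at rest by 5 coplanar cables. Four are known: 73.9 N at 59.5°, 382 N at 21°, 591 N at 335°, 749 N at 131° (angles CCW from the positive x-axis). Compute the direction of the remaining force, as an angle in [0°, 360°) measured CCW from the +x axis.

Sum the known components: ΣF_x = 438.4 N, ΣF_y = 516.1 N.
For equilibrium the remaining force must supply (−ΣF_x, −ΣF_y) = (-438.4, -516.1) N.
Magnitude = √((-438.4)² + (-516.1)²) = 677.1 N; direction = atan2(-516.1, -438.4) = 229.7°.

θ ≈ 230°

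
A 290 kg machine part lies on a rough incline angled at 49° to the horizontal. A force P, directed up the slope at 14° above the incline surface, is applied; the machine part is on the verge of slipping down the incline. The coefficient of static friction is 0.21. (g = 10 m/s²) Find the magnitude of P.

On the verge of sliding down the incline, friction equals μN and acts up the slope.
Perpendicular: N + P sin 14° = W cos 49° = 1903 N.
Along incline: P cos 14° + μN = W sin 49° with W sin 49° = 2189 N.
Solving the pair for P and N: P = 1946 N, N = 1432 N (and f = μN = 300.7 N).

P ≈ 1950 N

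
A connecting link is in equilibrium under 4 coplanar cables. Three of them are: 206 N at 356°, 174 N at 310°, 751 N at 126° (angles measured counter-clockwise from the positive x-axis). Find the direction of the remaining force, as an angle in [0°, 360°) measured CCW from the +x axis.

Sum the known components: ΣF_x = -124.1 N, ΣF_y = 459.9 N.
For equilibrium the remaining force must supply (−ΣF_x, −ΣF_y) = (124.1, -459.9) N.
Magnitude = √((124.1)² + (-459.9)²) = 476.4 N; direction = atan2(-459.9, 124.1) = 285.1°.

θ ≈ 285°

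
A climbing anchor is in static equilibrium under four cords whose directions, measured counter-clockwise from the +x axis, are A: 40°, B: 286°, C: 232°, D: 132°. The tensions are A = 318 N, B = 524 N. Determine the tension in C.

Resolve: ΣF_x = 318 cos 40° + 524 cos 286° + T_C cos 232° + T_D cos 132° = 0.
        ΣF_y = 318 sin 40° + 524 sin 286° + T_C sin 232° + T_D sin 132° = 0.
The known terms sum to (388, -299.3) N, so -0.6157 T_C − 0.6691 T_D = -388 and -0.7880 T_C + 0.7431 T_D = 299.3.
Solving simultaneously: T_C = 89.46 N, T_D = 497.6 N.

T_C ≈ 89.5 N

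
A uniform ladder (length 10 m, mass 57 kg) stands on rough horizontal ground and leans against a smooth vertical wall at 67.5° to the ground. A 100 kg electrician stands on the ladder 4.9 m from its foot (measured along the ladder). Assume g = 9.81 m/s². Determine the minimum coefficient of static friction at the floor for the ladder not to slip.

ΣF_y = 0: N_floor = 57×9.81 + 100×9.81 = 1540.2 N.
Torques about the foot: N_wall · 10 sin 67.5° = 57×9.81×5 cos 67.5° + 100×9.81×4.9 cos 67.5° → N_wall = 314.92 N.
ΣF_x = 0: f_floor = N_wall = 314.92 N.
μ_min = f_floor / N_floor = 314.92 / 1540.2 = 0.2045.

μ_min ≈ 0.204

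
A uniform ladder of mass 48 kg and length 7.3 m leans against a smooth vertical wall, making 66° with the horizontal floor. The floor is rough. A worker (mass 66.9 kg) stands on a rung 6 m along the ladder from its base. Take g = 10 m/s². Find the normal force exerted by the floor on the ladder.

N_floor ≈ 1150 N

ΣF_y = 0: N_floor = 48×10 + 66.9×10 = 1149 N.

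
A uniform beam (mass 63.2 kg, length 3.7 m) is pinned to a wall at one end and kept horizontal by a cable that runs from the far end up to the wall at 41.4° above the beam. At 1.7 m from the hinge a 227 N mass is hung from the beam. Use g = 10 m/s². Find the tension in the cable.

Take torques about the hinge: T sin 41.4° · 3.7 = 63.2×10×1.85 + 227×1.7 = 1555.1 N·m.
So T = 1555.1 / (0.6613 × 3.7) = 635.55 N.

T ≈ 636 N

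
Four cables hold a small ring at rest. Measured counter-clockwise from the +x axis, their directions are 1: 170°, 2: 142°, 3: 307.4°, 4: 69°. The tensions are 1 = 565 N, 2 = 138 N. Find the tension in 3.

T_3 ≈ 806 N

Resolve: ΣF_x = 565 cos 170° + 138 cos 142° + T_3 cos 307.4° + T_4 cos 69° = 0.
        ΣF_y = 565 sin 170° + 138 sin 142° + T_3 sin 307.4° + T_4 sin 69° = 0.
The known terms sum to (-665.2, 183.1) N, so 0.6074 T_3 + 0.3584 T_4 = 665.2 and -0.7944 T_3 + 0.9336 T_4 = -183.1.
Solving simultaneously: T_3 = 806.1 N, T_4 = 489.9 N.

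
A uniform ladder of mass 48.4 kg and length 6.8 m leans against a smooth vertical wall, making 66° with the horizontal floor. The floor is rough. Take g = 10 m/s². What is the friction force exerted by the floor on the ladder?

f ≈ 108 N

Torques about the foot: N_wall · 6.8 sin 66° = 48.4×10×3.4 cos 66° → N_wall = 107.75 N.
ΣF_x = 0: f_floor = N_wall = 107.75 N.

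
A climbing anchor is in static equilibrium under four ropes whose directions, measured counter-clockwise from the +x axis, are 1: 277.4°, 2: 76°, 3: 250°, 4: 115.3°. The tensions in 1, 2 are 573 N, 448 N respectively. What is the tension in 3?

T_3 ≈ 151 N

Resolve: ΣF_x = 573 cos 277.4° + 448 cos 76° + T_3 cos 250° + T_4 cos 115.3° = 0.
        ΣF_y = 573 sin 277.4° + 448 sin 76° + T_3 sin 250° + T_4 sin 115.3° = 0.
The known terms sum to (182.2, -133.5) N, so -0.3420 T_3 − 0.4274 T_4 = -182.2 and -0.9397 T_3 + 0.9041 T_4 = 133.5.
Solving simultaneously: T_3 = 151.4 N, T_4 = 305.1 N.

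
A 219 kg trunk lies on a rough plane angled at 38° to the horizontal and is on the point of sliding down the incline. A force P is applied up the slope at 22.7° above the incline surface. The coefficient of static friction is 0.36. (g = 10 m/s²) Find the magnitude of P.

P ≈ 928 N

On the verge of sliding down the incline, friction equals μN and acts up the slope.
Perpendicular: N + P sin 22.7° = W cos 38° = 1726 N.
Along incline: P cos 22.7° + μN = W sin 38° with W sin 38° = 1348 N.
Solving the pair for P and N: P = 927.8 N, N = 1368 N (and f = μN = 492.4 N).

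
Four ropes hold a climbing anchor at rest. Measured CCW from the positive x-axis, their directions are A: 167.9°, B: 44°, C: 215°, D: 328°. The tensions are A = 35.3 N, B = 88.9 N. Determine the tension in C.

Resolve: ΣF_x = 35.3 cos 167.9° + 88.9 cos 44° + T_C cos 215° + T_D cos 328° = 0.
        ΣF_y = 35.3 sin 167.9° + 88.9 sin 44° + T_C sin 215° + T_D sin 328° = 0.
The known terms sum to (29.43, 69.15) N, so -0.8192 T_C + 0.8480 T_D = -29.43 and -0.5736 T_C − 0.5299 T_D = -69.15.
Solving simultaneously: T_C = 80.66 N, T_D = 43.20 N.

T_C ≈ 80.7 N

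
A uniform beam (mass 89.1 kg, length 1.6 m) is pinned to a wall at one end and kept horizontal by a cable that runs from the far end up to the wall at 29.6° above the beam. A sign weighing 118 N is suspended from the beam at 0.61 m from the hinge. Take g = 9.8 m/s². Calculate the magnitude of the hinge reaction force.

|H| ≈ 989 N

Take torques about the hinge: T sin 29.6° · 1.6 = 89.1×9.8×0.8 + 118×0.61 = 770.52 N·m.
So T = 770.52 / (0.4939 × 1.6) = 974.97 N.
ΣF_x = 0: H_x = T cos 29.6° = 847.73 N.
ΣF_y = 0: H_y = (89.1×9.8 + 118) − T sin 29.6° = 991.18 − 481.58 = 509.6 N.
|H| = √(H_x² + H_y²) = √((847.73)² + (509.6)²) = 989.11 N.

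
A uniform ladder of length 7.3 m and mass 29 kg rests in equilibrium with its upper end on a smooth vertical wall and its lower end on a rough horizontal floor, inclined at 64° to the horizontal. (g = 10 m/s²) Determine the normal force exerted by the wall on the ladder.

Torques about the foot: N_wall · 7.3 sin 64° = 29×10×3.65 cos 64° → N_wall = 70.721 N.

N_wall ≈ 70.7 N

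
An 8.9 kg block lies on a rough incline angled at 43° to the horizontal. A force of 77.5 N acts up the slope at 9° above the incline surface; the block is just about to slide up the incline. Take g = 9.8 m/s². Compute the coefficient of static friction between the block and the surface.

μ ≈ 0.330

On the verge of sliding up the incline, friction is at its maximum μN and acts down the slope.
Perpendicular to incline: N = W cos 43° − P sin 9° = 63.79 − 12.12 = 51.66 N.
Along incline: P cos 9° − μN = W sin 43° → μ = −(W sin 43° − P cos 9°) / N = 0.3302.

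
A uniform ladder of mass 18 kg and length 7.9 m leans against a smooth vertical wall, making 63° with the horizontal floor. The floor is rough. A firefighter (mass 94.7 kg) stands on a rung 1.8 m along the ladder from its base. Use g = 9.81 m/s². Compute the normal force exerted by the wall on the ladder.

N_wall ≈ 153 N

Torques about the foot: N_wall · 7.9 sin 63° = 18×9.81×3.95 cos 63° + 94.7×9.81×1.8 cos 63° → N_wall = 152.84 N.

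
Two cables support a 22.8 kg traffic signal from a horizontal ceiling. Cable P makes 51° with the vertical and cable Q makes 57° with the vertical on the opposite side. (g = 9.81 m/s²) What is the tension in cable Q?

T_Q ≈ 183 N

Angles from the horizontal: cable P is 90° − 51° = 39°, cable Q is 90° − 57° = 33°.
Weight W = 22.8 × 9.81 = 223.7 N acts straight down.
Horizontal: T_P cos 39° = T_Q cos 33°  →  T_P = 1.079 T_Q.
Vertical: T_P sin 39° + T_Q sin 33° = 223.7.
Substituting the horizontal relation into the vertical equation gives 1.224 T_Q = 223.7, so T_Q = 182.8 N.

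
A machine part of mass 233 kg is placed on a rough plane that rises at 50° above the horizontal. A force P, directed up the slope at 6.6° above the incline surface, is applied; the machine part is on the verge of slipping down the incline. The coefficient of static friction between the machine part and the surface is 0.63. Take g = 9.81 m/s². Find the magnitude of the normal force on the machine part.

On the verge of sliding down the incline, friction equals μN and acts up the slope.
Perpendicular: N + P sin 6.6° = W cos 50° = 1469 N.
Along incline: P cos 6.6° + μN = W sin 50° with W sin 50° = 1751 N.
Solving the pair for P and N: P = 896.2 N, N = 1366 N (and f = μN = 860.7 N).

N ≈ 1370 N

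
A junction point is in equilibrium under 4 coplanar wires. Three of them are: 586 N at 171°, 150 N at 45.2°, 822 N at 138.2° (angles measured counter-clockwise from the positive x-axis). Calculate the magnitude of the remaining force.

Sum the known components: ΣF_x = -1086 N, ΣF_y = 746 N.
For equilibrium the remaining force must supply (−ΣF_x, −ΣF_y) = (1086, -746) N.
Magnitude = √((1086)² + (-746)²) = 1317 N; direction = atan2(-746, 1086) = 325.5°.

F ≈ 1320 N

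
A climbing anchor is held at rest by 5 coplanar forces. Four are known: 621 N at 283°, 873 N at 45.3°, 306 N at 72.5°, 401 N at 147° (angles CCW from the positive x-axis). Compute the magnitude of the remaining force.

F ≈ 732 N

Sum the known components: ΣF_x = 509.5 N, ΣF_y = 525.7 N.
For equilibrium the remaining force must supply (−ΣF_x, −ΣF_y) = (-509.5, -525.7) N.
Magnitude = √((-509.5)² + (-525.7)²) = 732.1 N; direction = atan2(-525.7, -509.5) = 225.9°.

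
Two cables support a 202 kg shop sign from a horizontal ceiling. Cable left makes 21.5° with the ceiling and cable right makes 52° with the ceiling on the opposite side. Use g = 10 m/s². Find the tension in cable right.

Weight W = 202 × 10 = 2020 N acts straight down.
Horizontal: T_left cos 21.5° = T_right cos 52°  →  T_left = 0.6617 T_right.
Vertical: T_left sin 21.5° + T_right sin 52° = 2020.
Substituting the horizontal relation into the vertical equation gives 1.031 T_right = 2020, so T_right = 1960 N.

T_right ≈ 1960 N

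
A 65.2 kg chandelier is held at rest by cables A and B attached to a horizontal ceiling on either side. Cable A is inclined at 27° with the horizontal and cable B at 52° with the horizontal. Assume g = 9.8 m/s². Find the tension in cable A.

Weight W = 65.2 × 9.8 = 639 N acts straight down.
Horizontal: T_A cos 27° = T_B cos 52°  →  T_B = 1.447 T_A.
Vertical: T_A sin 27° + T_B sin 52° = 639.
Substituting the horizontal relation into the vertical equation gives 1.594 T_A = 639, so T_A = 400.7 N.

T_A ≈ 401 N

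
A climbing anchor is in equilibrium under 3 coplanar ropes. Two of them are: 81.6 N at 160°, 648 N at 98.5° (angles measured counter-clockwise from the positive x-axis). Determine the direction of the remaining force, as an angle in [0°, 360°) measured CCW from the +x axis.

θ ≈ 284°

Sum the known components: ΣF_x = -172.5 N, ΣF_y = 668.8 N.
For equilibrium the remaining force must supply (−ΣF_x, −ΣF_y) = (172.5, -668.8) N.
Magnitude = √((172.5)² + (-668.8)²) = 690.7 N; direction = atan2(-668.8, 172.5) = 284.5°.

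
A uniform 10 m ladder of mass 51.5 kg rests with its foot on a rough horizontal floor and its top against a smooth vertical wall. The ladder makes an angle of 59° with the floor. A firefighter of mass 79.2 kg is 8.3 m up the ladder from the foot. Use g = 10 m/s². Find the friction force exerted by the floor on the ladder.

f ≈ 550 N

Torques about the foot: N_wall · 10 sin 59° = 51.5×10×5 cos 59° + 79.2×10×8.3 cos 59° → N_wall = 549.7 N.
ΣF_x = 0: f_floor = N_wall = 549.7 N.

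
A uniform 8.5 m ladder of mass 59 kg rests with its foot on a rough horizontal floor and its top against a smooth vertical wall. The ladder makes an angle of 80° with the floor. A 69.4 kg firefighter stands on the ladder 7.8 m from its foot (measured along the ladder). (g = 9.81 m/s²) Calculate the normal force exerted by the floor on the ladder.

ΣF_y = 0: N_floor = 59×9.81 + 69.4×9.81 = 1259.6 N.

N_floor ≈ 1260 N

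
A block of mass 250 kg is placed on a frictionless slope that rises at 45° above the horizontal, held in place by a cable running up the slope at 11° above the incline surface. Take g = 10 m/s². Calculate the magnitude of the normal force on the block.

N ≈ 1420 N

Take axes along and perpendicular to the incline. Weight components: W sin 45° = 1768 N down-slope, W cos 45° = 1768 N into the surface.
Along incline: T cos 11° = W sin 45° → T = 1801 N.
Perpendicular: N = W cos 45° − T sin 11° = 1424 N.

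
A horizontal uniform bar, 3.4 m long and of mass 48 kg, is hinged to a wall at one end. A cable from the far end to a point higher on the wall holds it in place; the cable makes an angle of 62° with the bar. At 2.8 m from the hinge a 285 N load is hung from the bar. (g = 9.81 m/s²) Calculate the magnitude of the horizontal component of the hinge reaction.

H_x ≈ 250 N

Take torques about the hinge: T sin 62° · 3.4 = 48×9.81×1.7 + 285×2.8 = 1598.5 N·m.
So T = 1598.5 / (0.8829 × 3.4) = 532.47 N.
ΣF_x = 0: H_x = T cos 62° = 249.98 N.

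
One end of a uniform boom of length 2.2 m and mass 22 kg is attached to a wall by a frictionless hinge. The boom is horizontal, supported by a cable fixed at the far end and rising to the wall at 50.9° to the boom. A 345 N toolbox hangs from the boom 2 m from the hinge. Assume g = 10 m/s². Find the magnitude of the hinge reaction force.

Take torques about the hinge: T sin 50.9° · 2.2 = 22×10×1.1 + 345×2 = 932 N·m.
So T = 932 / (0.7760 × 2.2) = 545.89 N.
ΣF_x = 0: H_x = T cos 50.9° = 344.28 N.
ΣF_y = 0: H_y = (22×10 + 345) − T sin 50.9° = 565 − 423.64 = 141.36 N.
|H| = √(H_x² + H_y²) = √((344.28)² + (141.36)²) = 372.17 N.

|H| ≈ 372 N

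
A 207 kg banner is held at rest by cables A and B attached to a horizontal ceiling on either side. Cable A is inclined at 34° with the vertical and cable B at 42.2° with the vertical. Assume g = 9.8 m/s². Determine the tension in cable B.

T_B ≈ 1170 N

Angles from the horizontal: cable A is 90° − 34° = 56°, cable B is 90° − 42.2° = 47.8°.
Weight W = 207 × 9.8 = 2029 N acts straight down.
Horizontal: T_A cos 56° = T_B cos 47.8°  →  T_A = 1.201 T_B.
Vertical: T_A sin 56° + T_B sin 47.8° = 2029.
Substituting the horizontal relation into the vertical equation gives 1.737 T_B = 2029, so T_B = 1168 N.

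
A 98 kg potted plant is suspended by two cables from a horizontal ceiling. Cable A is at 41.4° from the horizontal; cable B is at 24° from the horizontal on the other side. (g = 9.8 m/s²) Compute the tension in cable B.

Weight W = 98 × 9.8 = 960.4 N acts straight down.
Horizontal: T_A cos 41.4° = T_B cos 24°  →  T_A = 1.218 T_B.
Vertical: T_A sin 41.4° + T_B sin 24° = 960.4.
Substituting the horizontal relation into the vertical equation gives 1.212 T_B = 960.4, so T_B = 792.3 N.

T_B ≈ 792 N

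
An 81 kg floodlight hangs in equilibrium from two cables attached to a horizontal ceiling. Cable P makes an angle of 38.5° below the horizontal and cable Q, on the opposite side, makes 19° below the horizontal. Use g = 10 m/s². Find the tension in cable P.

T_P ≈ 908 N

Weight W = 81 × 10 = 810 N acts straight down.
Horizontal: T_P cos 38.5° = T_Q cos 19°  →  T_Q = 0.8277 T_P.
Vertical: T_P sin 38.5° + T_Q sin 19° = 810.
Substituting the horizontal relation into the vertical equation gives 0.892 T_P = 810, so T_P = 908.1 N.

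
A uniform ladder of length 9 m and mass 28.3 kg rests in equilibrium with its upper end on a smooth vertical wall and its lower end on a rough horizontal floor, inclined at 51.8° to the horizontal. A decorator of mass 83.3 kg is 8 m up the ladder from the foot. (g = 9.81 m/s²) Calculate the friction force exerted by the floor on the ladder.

f ≈ 681 N

Torques about the foot: N_wall · 9 sin 51.8° = 28.3×9.81×4.5 cos 51.8° + 83.3×9.81×8 cos 51.8° → N_wall = 680.84 N.
ΣF_x = 0: f_floor = N_wall = 680.84 N.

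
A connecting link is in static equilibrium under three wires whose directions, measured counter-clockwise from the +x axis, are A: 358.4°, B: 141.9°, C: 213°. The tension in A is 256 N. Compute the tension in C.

Resolve: ΣF_x = 256 cos 358.4° + T_B cos 141.9° + T_C cos 213° = 0.
        ΣF_y = 256 sin 358.4° + T_B sin 141.9° + T_C sin 213° = 0.
The known terms sum to (255.9, -7.148) N, so -0.7869 T_B − 0.8387 T_C = -255.9 and 0.6170 T_B − 0.5446 T_C = 7.148.
Solving simultaneously: T_B = 153.7 N, T_C = 161 N.

T_C ≈ 161 N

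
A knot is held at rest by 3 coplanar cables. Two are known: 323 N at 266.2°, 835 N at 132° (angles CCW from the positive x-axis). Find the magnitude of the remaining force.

F ≈ 652 N

Sum the known components: ΣF_x = -580.1 N, ΣF_y = 298.2 N.
For equilibrium the remaining force must supply (−ΣF_x, −ΣF_y) = (580.1, -298.2) N.
Magnitude = √((580.1)² + (-298.2)²) = 652.3 N; direction = atan2(-298.2, 580.1) = 332.8°.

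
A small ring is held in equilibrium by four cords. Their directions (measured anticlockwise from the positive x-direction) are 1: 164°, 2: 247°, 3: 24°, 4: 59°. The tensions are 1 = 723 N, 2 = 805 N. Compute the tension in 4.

T_4 ≈ 147 N

Resolve: ΣF_x = 723 cos 164° + 805 cos 247° + T_3 cos 24° + T_4 cos 59° = 0.
        ΣF_y = 723 sin 164° + 805 sin 247° + T_3 sin 24° + T_4 sin 59° = 0.
The known terms sum to (-1010, -541.7) N, so 0.9135 T_3 + 0.5150 T_4 = 1010 and 0.4067 T_3 + 0.8572 T_4 = 541.7.
Solving simultaneously: T_3 = 1022 N, T_4 = 146.9 N.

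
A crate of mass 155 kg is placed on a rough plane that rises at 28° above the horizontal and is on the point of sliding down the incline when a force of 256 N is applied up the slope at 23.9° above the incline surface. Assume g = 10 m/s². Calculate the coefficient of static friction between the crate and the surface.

On the verge of sliding down the incline, friction is at its maximum μN and acts up the slope.
Perpendicular to incline: N = W cos 28° − P sin 23.9° = 1369 − 103.7 = 1265 N.
Along incline: P cos 23.9° + μN = W sin 28° → μ = (W sin 28° − P cos 23.9°) / N = 0.3903.

μ ≈ 0.390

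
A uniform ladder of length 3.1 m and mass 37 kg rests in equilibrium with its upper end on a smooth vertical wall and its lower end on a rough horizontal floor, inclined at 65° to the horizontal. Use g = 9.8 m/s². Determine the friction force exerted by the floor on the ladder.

f ≈ 84.5 N

Torques about the foot: N_wall · 3.1 sin 65° = 37×9.8×1.55 cos 65° → N_wall = 84.542 N.
ΣF_x = 0: f_floor = N_wall = 84.542 N.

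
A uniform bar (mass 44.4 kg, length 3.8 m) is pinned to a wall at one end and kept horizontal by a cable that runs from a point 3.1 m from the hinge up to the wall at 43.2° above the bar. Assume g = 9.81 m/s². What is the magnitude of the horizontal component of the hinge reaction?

Take torques about the hinge: T sin 43.2° · 3.1 = 44.4×9.81×1.9 = 827.57 N·m.
So T = 827.57 / (0.6845 × 3.1) = 389.98 N.
ΣF_x = 0: H_x = T cos 43.2° = 284.28 N.

H_x ≈ 284 N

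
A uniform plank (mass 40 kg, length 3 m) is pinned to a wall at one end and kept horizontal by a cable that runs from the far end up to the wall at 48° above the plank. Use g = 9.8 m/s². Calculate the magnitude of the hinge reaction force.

Take torques about the hinge: T sin 48° · 3 = 40×9.8×1.5 = 588 N·m.
So T = 588 / (0.7431 × 3) = 263.74 N.
ΣF_x = 0: H_x = T cos 48° = 176.48 N.
ΣF_y = 0: H_y = (40×9.8) − T sin 48° = 392 − 196 = 196 N.
|H| = √(H_x² + H_y²) = √((176.48)² + (196)²) = 263.74 N.

|H| ≈ 264 N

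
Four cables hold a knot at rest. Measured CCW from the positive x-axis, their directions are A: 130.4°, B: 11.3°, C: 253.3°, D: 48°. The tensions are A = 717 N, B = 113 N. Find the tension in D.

Resolve: ΣF_x = 717 cos 130.4° + 113 cos 11.3° + T_C cos 253.3° + T_D cos 48° = 0.
        ΣF_y = 717 sin 130.4° + 113 sin 11.3° + T_C sin 253.3° + T_D sin 48° = 0.
The known terms sum to (-353.9, 568.2) N, so -0.2874 T_C + 0.6691 T_D = 353.9 and -0.9578 T_C + 0.7431 T_D = -568.2.
Solving simultaneously: T_C = 1505 N, T_D = 1175 N.

T_D ≈ 1180 N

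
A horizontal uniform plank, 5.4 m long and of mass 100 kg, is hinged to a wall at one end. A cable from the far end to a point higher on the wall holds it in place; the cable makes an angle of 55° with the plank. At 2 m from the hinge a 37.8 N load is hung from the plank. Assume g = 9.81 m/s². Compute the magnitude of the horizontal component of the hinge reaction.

H_x ≈ 353 N

Take torques about the hinge: T sin 55° · 5.4 = 100×9.81×2.7 + 37.8×2 = 2724.3 N·m.
So T = 2724.3 / (0.8192 × 5.4) = 615.88 N.
ΣF_x = 0: H_x = T cos 55° = 353.25 N.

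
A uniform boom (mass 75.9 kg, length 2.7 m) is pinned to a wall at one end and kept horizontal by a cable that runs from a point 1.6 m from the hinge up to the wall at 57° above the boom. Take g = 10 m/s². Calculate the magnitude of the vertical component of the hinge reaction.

|H_y| ≈ 119 N

Take torques about the hinge: T sin 57° · 1.6 = 75.9×10×1.35 = 1024.7 N·m.
So T = 1024.7 / (0.8387 × 1.6) = 763.6 N.
ΣF_y = 0: H_y = (75.9×10) − T sin 57° = 759 − 640.41 = 118.59 N.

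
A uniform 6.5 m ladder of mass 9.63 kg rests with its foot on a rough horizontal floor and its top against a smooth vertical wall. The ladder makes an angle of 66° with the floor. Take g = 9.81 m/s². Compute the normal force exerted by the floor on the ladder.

ΣF_y = 0: N_floor = 9.63×9.81 = 94.47 N.

N_floor ≈ 94.5 N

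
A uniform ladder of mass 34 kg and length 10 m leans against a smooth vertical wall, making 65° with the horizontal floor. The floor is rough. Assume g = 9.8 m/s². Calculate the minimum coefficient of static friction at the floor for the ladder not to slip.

ΣF_y = 0: N_floor = 34×9.8 = 333.2 N.
Torques about the foot: N_wall · 10 sin 65° = 34×9.8×5 cos 65° → N_wall = 77.687 N.
ΣF_x = 0: f_floor = N_wall = 77.687 N.
μ_min = f_floor / N_floor = 77.687 / 333.2 = 0.2332.

μ_min ≈ 0.233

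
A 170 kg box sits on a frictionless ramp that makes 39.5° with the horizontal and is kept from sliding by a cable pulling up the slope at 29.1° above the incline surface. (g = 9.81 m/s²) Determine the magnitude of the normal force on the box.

Take axes along and perpendicular to the incline. Weight components: W sin 39.5° = 1061 N down-slope, W cos 39.5° = 1287 N into the surface.
Along incline: T cos 29.1° = W sin 39.5° → T = 1214 N.
Perpendicular: N = W cos 39.5° − T sin 29.1° = 696.4 N.

N ≈ 696 N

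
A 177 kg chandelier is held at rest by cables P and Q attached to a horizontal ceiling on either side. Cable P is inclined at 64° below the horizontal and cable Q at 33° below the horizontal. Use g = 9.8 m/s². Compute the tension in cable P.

Weight W = 177 × 9.8 = 1735 N acts straight down.
Horizontal: T_P cos 64° = T_Q cos 33°  →  T_Q = 0.5227 T_P.
Vertical: T_P sin 64° + T_Q sin 33° = 1735.
Substituting the horizontal relation into the vertical equation gives 1.183 T_P = 1735, so T_P = 1466 N.

T_P ≈ 1470 N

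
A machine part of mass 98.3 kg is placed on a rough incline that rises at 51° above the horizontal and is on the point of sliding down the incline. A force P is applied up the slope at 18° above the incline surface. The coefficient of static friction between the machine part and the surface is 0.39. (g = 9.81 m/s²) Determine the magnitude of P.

On the verge of sliding down the incline, friction equals μN and acts up the slope.
Perpendicular: N + P sin 18° = W cos 51° = 606.9 N.
Along incline: P cos 18° + μN = W sin 51° with W sin 51° = 749.4 N.
Solving the pair for P and N: P = 617.4 N, N = 416.1 N (and f = μN = 162.3 N).

P ≈ 617 N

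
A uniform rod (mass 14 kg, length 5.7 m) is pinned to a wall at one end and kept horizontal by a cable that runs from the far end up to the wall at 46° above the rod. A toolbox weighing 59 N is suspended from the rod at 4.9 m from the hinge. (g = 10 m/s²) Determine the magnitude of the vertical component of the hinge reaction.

Take torques about the hinge: T sin 46° · 5.7 = 14×10×2.85 + 59×4.9 = 688.1 N·m.
So T = 688.1 / (0.7193 × 5.7) = 167.82 N.
ΣF_y = 0: H_y = (14×10 + 59) − T sin 46° = 199 − 120.72 = 78.281 N.

|H_y| ≈ 78.3 N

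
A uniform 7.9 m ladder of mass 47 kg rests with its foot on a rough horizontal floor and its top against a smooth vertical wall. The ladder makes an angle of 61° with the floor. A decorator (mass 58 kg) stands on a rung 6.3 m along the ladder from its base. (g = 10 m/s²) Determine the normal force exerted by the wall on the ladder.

N_wall ≈ 387 N

Torques about the foot: N_wall · 7.9 sin 61° = 47×10×3.95 cos 61° + 58×10×6.3 cos 61° → N_wall = 386.65 N.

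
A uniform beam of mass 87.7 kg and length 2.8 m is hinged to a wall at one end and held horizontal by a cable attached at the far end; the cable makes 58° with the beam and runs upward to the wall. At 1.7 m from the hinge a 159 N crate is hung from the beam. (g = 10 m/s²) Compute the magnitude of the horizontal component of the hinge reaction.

H_x ≈ 334 N

Take torques about the hinge: T sin 58° · 2.8 = 87.7×10×1.4 + 159×1.7 = 1498.1 N·m.
So T = 1498.1 / (0.8480 × 2.8) = 630.9 N.
ΣF_x = 0: H_x = T cos 58° = 334.33 N.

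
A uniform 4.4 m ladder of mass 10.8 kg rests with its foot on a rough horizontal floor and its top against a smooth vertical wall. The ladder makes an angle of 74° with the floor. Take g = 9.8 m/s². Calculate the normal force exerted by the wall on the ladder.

Torques about the foot: N_wall · 4.4 sin 74° = 10.8×9.8×2.2 cos 74° → N_wall = 15.175 N.

N_wall ≈ 15.2 N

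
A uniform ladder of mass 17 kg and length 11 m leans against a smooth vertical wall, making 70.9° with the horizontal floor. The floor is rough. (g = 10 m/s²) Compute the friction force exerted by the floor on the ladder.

f ≈ 29.4 N

Torques about the foot: N_wall · 11 sin 70.9° = 17×10×5.5 cos 70.9° → N_wall = 29.434 N.
ΣF_x = 0: f_floor = N_wall = 29.434 N.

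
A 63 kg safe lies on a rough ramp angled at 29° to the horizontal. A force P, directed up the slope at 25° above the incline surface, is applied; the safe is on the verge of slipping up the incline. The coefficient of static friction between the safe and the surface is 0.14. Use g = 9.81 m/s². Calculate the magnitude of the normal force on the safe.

N ≈ 376 N

On the verge of sliding up the incline, friction equals μN and acts down the slope.
Perpendicular: N + P sin 25° = W cos 29° = 540.5 N.
Along incline: P cos 25° = W sin 29° + μN  with W sin 29° = 299.6 N.
Solving the pair for P and N: P = 388.7 N, N = 376.3 N (and f = μN = 52.68 N).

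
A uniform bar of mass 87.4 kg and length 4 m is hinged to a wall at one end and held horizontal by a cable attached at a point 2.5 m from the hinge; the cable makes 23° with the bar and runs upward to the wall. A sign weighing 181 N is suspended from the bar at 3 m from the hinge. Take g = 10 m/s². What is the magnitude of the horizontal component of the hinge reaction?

H_x ≈ 2160 N

Take torques about the hinge: T sin 23° · 2.5 = 87.4×10×2 + 181×3 = 2291 N·m.
So T = 2291 / (0.3907 × 2.5) = 2345.3 N.
ΣF_x = 0: H_x = T cos 23° = 2158.9 N.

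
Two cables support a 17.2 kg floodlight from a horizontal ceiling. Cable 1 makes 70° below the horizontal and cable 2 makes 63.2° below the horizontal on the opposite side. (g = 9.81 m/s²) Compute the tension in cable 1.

T_1 ≈ 104 N

Weight W = 17.2 × 9.81 = 168.7 N acts straight down.
Horizontal: T_1 cos 70° = T_2 cos 63.2°  →  T_2 = 0.7586 T_1.
Vertical: T_1 sin 70° + T_2 sin 63.2° = 168.7.
Substituting the horizontal relation into the vertical equation gives 1.617 T_1 = 168.7, so T_1 = 104.4 N.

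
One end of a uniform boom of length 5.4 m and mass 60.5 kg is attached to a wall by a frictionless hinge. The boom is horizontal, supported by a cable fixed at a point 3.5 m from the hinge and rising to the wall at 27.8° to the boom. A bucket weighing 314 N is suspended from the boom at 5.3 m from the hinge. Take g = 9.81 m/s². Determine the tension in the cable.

T ≈ 2000 N

Take torques about the hinge: T sin 27.8° · 3.5 = 60.5×9.81×2.7 + 314×5.3 = 3266.7 N·m.
So T = 3266.7 / (0.4664 × 3.5) = 2001.2 N.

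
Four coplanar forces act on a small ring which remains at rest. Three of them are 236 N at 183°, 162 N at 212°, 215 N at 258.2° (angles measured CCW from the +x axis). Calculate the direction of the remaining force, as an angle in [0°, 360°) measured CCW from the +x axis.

Sum the known components: ΣF_x = -417 N, ΣF_y = -308.7 N.
For equilibrium the remaining force must supply (−ΣF_x, −ΣF_y) = (417, 308.7) N.
Magnitude = √((417)² + (308.7)²) = 518.8 N; direction = atan2(308.7, 417) = 36.5°.

θ ≈ 36.5°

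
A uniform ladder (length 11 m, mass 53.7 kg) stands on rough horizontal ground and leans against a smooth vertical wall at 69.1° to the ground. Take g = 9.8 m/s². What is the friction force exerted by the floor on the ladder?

Torques about the foot: N_wall · 11 sin 69.1° = 53.7×9.8×5.5 cos 69.1° → N_wall = 100.48 N.
ΣF_x = 0: f_floor = N_wall = 100.48 N.

f ≈ 100 N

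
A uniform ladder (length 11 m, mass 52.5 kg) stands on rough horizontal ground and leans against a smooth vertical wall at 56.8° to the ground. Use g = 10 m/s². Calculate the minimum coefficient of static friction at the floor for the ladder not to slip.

ΣF_y = 0: N_floor = 52.5×10 = 525 N.
Torques about the foot: N_wall · 11 sin 56.8° = 52.5×10×5.5 cos 56.8° → N_wall = 171.78 N.
ΣF_x = 0: f_floor = N_wall = 171.78 N.
μ_min = f_floor / N_floor = 171.78 / 525 = 0.3272.

μ_min ≈ 0.327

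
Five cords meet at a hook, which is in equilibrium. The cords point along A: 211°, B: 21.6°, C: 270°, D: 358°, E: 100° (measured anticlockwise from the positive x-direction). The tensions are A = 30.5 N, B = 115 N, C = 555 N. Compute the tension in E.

T_E ≈ 537 N

Resolve: ΣF_x = 30.5 cos 211° + 115 cos 21.6° + 555 cos 270° + T_D cos 358° + T_E cos 100° = 0.
        ΣF_y = 30.5 sin 211° + 115 sin 21.6° + 555 sin 270° + T_D sin 358° + T_E sin 100° = 0.
The known terms sum to (80.78, -528.4) N, so 0.9994 T_D − 0.1736 T_E = -80.78 and -0.0349 T_D + 0.9848 T_E = 528.4.
Solving simultaneously: T_D = 12.47 N, T_E = 537 N.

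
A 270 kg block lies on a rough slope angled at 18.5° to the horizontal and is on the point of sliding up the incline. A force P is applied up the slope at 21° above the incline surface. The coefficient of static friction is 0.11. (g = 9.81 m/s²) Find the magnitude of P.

On the verge of sliding up the incline, friction equals μN and acts down the slope.
Perpendicular: N + P sin 21° = W cos 18.5° = 2512 N.
Along incline: P cos 21° = W sin 18.5° + μN  with W sin 18.5° = 840.4 N.
Solving the pair for P and N: P = 1148 N, N = 2101 N (and f = μN = 231.1 N).

P ≈ 1150 N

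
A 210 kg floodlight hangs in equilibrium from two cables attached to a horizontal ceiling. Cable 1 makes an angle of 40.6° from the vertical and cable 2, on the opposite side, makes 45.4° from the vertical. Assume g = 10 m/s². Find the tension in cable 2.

T_2 ≈ 1370 N

Angles from the horizontal: cable 1 is 90° − 40.6° = 49.4°, cable 2 is 90° − 45.4° = 44.6°.
Weight W = 210 × 10 = 2100 N acts straight down.
Horizontal: T_1 cos 49.4° = T_2 cos 44.6°  →  T_1 = 1.094 T_2.
Vertical: T_1 sin 49.4° + T_2 sin 44.6° = 2100.
Substituting the horizontal relation into the vertical equation gives 1.533 T_2 = 2100, so T_2 = 1370 N.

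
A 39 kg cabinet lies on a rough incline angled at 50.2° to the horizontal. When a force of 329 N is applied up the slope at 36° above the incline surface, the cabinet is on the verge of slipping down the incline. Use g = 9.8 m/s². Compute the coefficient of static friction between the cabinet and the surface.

μ ≈ 0.536

On the verge of sliding down the incline, friction is at its maximum μN and acts up the slope.
Perpendicular to incline: N = W cos 50.2° − P sin 36° = 244.6 − 193.4 = 51.27 N.
Along incline: P cos 36° + μN = W sin 50.2° → μ = (W sin 50.2° − P cos 36°) / N = 0.5358.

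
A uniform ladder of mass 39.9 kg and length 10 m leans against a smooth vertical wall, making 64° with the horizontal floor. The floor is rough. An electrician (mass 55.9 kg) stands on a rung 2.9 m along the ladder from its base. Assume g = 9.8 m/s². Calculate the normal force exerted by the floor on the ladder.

N_floor ≈ 939 N

ΣF_y = 0: N_floor = 39.9×9.8 + 55.9×9.8 = 938.84 N.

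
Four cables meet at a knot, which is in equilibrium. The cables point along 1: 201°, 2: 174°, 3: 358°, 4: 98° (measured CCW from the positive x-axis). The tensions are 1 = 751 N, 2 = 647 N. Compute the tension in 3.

Resolve: ΣF_x = 751 cos 201° + 647 cos 174° + T_3 cos 358° + T_4 cos 98° = 0.
        ΣF_y = 751 sin 201° + 647 sin 174° + T_3 sin 358° + T_4 sin 98° = 0.
The known terms sum to (-1345, -201.5) N, so 0.9994 T_3 − 0.1392 T_4 = 1345 and -0.0349 T_3 + 0.9903 T_4 = 201.5.
Solving simultaneously: T_3 = 1381 N, T_4 = 252.1 N.

T_3 ≈ 1380 N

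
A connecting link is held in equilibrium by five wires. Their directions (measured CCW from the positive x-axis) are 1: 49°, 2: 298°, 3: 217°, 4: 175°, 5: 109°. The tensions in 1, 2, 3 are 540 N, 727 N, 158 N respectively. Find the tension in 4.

T_4 ≈ 472 N

Resolve: ΣF_x = 540 cos 49° + 727 cos 298° + 158 cos 217° + T_4 cos 175° + T_5 cos 109° = 0.
        ΣF_y = 540 sin 49° + 727 sin 298° + 158 sin 217° + T_4 sin 175° + T_5 sin 109° = 0.
The known terms sum to (569.4, -329.4) N, so -0.9962 T_4 − 0.3256 T_5 = -569.4 and 0.0872 T_4 + 0.9455 T_5 = 329.4.
Solving simultaneously: T_4 = 471.9 N, T_5 = 304.9 N.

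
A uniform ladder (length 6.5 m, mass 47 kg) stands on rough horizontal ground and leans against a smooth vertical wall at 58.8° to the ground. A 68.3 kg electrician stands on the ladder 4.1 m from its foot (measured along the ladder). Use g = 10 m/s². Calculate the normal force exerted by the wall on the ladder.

N_wall ≈ 403 N

Torques about the foot: N_wall · 6.5 sin 58.8° = 47×10×3.25 cos 58.8° + 68.3×10×4.1 cos 58.8° → N_wall = 403.23 N.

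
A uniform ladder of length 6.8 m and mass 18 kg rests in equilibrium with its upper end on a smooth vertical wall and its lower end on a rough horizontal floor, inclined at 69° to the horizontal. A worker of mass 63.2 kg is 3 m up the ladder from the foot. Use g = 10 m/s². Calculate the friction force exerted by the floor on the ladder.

f ≈ 142 N

Torques about the foot: N_wall · 6.8 sin 69° = 18×10×3.4 cos 69° + 63.2×10×3 cos 69° → N_wall = 141.58 N.
ΣF_x = 0: f_floor = N_wall = 141.58 N.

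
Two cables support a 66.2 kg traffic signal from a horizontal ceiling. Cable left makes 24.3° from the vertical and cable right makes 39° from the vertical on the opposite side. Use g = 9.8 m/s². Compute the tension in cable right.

Angles from the horizontal: cable left is 90° − 24.3° = 65.7°, cable right is 90° − 39° = 51°.
Weight W = 66.2 × 9.8 = 648.8 N acts straight down.
Horizontal: T_left cos 65.7° = T_right cos 51°  →  T_left = 1.529 T_right.
Vertical: T_left sin 65.7° + T_right sin 51° = 648.8.
Substituting the horizontal relation into the vertical equation gives 2.171 T_right = 648.8, so T_right = 298.8 N.

T_right ≈ 299 N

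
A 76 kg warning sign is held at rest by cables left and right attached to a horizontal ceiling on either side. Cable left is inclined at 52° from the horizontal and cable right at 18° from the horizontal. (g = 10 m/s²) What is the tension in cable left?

Weight W = 76 × 10 = 760 N acts straight down.
Horizontal: T_left cos 52° = T_right cos 18°  →  T_right = 0.6473 T_left.
Vertical: T_left sin 52° + T_right sin 18° = 760.
Substituting the horizontal relation into the vertical equation gives 0.9881 T_left = 760, so T_left = 769.2 N.

T_left ≈ 769 N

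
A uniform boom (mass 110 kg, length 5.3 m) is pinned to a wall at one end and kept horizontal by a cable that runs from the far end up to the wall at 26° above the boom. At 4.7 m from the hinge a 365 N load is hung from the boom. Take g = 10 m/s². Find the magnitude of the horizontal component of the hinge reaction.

Take torques about the hinge: T sin 26° · 5.3 = 110×10×2.65 + 365×4.7 = 4630.5 N·m.
So T = 4630.5 / (0.4384 × 5.3) = 1993 N.
ΣF_x = 0: H_x = T cos 26° = 1791.3 N.

H_x ≈ 1790 N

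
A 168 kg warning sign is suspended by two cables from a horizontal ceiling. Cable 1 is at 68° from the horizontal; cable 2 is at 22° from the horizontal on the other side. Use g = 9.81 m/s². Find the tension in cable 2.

Weight W = 168 × 9.81 = 1648 N acts straight down.
Horizontal: T_1 cos 68° = T_2 cos 22°  →  T_1 = 2.475 T_2.
Vertical: T_1 sin 68° + T_2 sin 22° = 1648.
Substituting the horizontal relation into the vertical equation gives 2.669 T_2 = 1648, so T_2 = 617.4 N.

T_2 ≈ 617 N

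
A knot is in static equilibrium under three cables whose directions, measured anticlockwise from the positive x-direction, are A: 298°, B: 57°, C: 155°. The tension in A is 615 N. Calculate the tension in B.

T_B ≈ 374 N

Resolve: ΣF_x = 615 cos 298° + T_B cos 57° + T_C cos 155° = 0.
        ΣF_y = 615 sin 298° + T_B sin 57° + T_C sin 155° = 0.
The known terms sum to (288.7, -543) N, so 0.5446 T_B − 0.9063 T_C = -288.7 and 0.8387 T_B + 0.4226 T_C = 543.
Solving simultaneously: T_B = 373.8 N, T_C = 543.2 N.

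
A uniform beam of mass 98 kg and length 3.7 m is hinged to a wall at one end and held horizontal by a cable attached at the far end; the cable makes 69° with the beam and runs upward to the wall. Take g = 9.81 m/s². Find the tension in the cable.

Take torques about the hinge: T sin 69° · 3.7 = 98×9.81×1.85 = 1778.6 N·m.
So T = 1778.6 / (0.9336 × 3.7) = 514.89 N.

T ≈ 515 N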